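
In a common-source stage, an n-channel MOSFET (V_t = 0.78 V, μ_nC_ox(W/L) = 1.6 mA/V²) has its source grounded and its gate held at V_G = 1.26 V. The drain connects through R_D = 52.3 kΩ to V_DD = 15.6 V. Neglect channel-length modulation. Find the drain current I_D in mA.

V_GS = V_G = 1.26 V, so V_ov = 1.26 − 0.78 = 0.48 V.
Assume saturation: I_D = ½ k_n V_ov² = 0.5 × 1.6 × 0.48² = 0.184 mA, giving V_DS = V_DD − I_D R_D = 15.6 − 0.184 × 52.3 = 5.96 V.
V_DS = 5.96 V ≥ V_ov = 0.48 V, confirming saturation.

I_D = 0.184 mA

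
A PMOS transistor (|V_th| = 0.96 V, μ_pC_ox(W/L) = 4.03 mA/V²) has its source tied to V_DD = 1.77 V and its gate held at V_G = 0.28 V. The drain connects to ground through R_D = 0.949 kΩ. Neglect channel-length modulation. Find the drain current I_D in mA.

V_SG = V_DD − V_G = 1.77 − 0.28 = 1.49 V, so V_ov = 1.49 − 0.96 = 0.53 V.
Assume saturation: I_D = ½ k_p V_ov² = 0.5 × 4.03 × 0.53² = 0.566 mA, giving V_SD = V_DD − I_D R_D = 1.77 − 0.566 × 0.949 = 1.23 V.
V_SD = 1.23 V ≥ V_ov = 0.53 V, confirming saturation.

I_D = 0.566 mA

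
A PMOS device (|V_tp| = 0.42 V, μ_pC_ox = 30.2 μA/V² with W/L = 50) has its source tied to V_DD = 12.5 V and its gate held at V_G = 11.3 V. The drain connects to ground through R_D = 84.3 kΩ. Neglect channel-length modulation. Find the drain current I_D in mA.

V_SG = V_DD − V_G = 12.5 − 11.3 = 1.2 V, so V_ov = 1.2 − 0.42 = 0.78 V.
k_p = μ_pC_ox · (W/L) = 1.51 mA/V².
Assume saturation: I_D = ½ k_p V_ov² = 0.5 × 1.51 × 0.78² = 0.459 mA, giving V_SD = V_DD − I_D R_D = 12.5 − 0.459 × 84.3 = -26.2 V.
But -26.2 V < V_ov = 0.78 V, so the device is actually in triode.
In triode I_D = k_p[V_ov V_SD − ½ V_SD²] and I_D = (V_DD − V_SD)/R_D. Equating: 63.6 V_SD² − 100.3 V_SD + 12.5 = 0, giving V_SD = 0.136 V (the root below V_ov).
I_D = (12.5 − 0.136) / 84.3 = 0.147 mA.

I_D = 0.147 mA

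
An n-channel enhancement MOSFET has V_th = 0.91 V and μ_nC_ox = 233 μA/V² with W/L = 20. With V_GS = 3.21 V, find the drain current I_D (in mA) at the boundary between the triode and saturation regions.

I_D = 12.3 mA

At the boundary V_DS = V_ov = V_GS − V_th = 3.21 − 0.91 = 2.3 V.
k_n = μ_nC_ox · (W/L) = 4.66 mA/V².
I_D = ½ k_n V_ov² = 0.5 × 4.66 × 2.3² = 12.3 mA.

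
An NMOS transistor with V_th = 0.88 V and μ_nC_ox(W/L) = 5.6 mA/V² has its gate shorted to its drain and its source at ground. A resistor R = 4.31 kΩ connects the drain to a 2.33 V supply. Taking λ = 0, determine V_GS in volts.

With gate tied to drain, V_GS = V_DS ≥ V_GS − V_th, so the device is in saturation.
KCL at the drain: ½ k_n (V_GS − V_th)² = (V_DD − V_GS)/R.
Let x = V_GS − 0.88. Then 12.1 x² + x − 1.45 = 0, giving x = 0.308 V (positive root), so V_GS = 1.19 V.
I_D = (V_DD − V_GS)/R = (2.33 − 1.19) / 4.31 = 0.265 mA.

V_GS = 1.19 V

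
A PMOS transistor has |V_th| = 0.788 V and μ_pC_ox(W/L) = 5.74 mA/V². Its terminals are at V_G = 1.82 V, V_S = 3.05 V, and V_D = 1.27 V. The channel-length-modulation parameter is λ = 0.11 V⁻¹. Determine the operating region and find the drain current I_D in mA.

V_SG = V_S − V_G = 3.05 − 1.82 = 1.23 V; V_SD = V_S − V_D = 3.05 − 1.27 = 1.78 V.
V_ov = V_SG − |V_th| = 1.23 − 0.788 = 0.442 V.
Since V_SD = 1.78 V ≥ V_ov = 0.442 V, the device is in saturation.
I_D = ½ k_p V_ov² (1 + λ V_SD) = 0.5 × 5.74 × 0.442² × (1 + 0.11 × 1.78) = 0.67 mA.

Saturation; I_D = 0.670 mA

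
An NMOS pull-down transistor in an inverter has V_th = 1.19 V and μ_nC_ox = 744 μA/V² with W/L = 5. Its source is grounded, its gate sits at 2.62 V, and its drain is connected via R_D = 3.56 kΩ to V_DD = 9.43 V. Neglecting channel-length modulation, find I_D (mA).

I_D = 2.48 mA

V_GS = V_G = 2.62 V, so V_ov = 2.62 − 1.19 = 1.43 V.
k_n = μ_nC_ox · (W/L) = 3.72 mA/V².
Assume saturation: I_D = ½ k_n V_ov² = 0.5 × 3.72 × 1.43² = 3.8 mA, giving V_DS = V_DD − I_D R_D = 9.43 − 3.8 × 3.56 = -4.11 V.
But -4.11 V < V_ov = 1.43 V, so the device is actually in triode.
In triode I_D = k_n[V_ov V_DS − ½ V_DS²] and I_D = (V_DD − V_DS)/R_D. Equating: 6.62 V_DS² − 19.94 V_DS + 9.43 = 0, giving V_DS = 0.588 V (the root below V_ov).
I_D = (9.43 − 0.588) / 3.56 = 2.48 mA.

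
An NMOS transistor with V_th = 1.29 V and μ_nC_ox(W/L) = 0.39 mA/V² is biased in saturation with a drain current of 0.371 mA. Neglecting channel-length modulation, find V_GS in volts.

In saturation I_D = ½ k_n (V_GS − V_th)², so V_GS − V_th = √(2 I_D / k_n) = √(2 × 0.371 / 0.39) = 1.38 V.
V_GS = 1.29 + 1.38 = 2.67 V.

V_GS = 2.67 V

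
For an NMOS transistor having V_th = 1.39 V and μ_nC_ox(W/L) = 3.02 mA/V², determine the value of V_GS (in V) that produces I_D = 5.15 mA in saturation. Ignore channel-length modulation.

V_GS = 3.24 V

In saturation I_D = ½ k_n (V_GS − V_th)², so V_GS − V_th = √(2 I_D / k_n) = √(2 × 5.15 / 3.02) = 1.85 V.
V_GS = 1.39 + 1.85 = 3.24 V.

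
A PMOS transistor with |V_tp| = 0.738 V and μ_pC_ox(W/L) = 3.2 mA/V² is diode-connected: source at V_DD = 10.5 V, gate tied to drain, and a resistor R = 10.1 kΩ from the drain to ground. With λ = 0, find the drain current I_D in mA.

With gate tied to drain, V_SG = V_SD ≥ V_SG − |V_tp|, so the device is in saturation.
KCL at the drain: ½ k_p (V_SG − |V_tp|)² = (V_DD − V_SG)/R.
Let x = V_SG − 0.738. Then 16.2 x² + x − 9.762 = 0, giving x = 0.747 V (positive root), so V_SG = 1.48 V.
I_D = (V_DD − V_SG)/R = (10.5 − 1.48) / 10.1 = 0.893 mA.

I_D = 0.893 mA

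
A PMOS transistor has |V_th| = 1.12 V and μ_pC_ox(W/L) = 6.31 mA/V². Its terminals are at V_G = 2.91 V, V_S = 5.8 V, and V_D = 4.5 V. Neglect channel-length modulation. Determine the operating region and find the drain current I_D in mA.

Triode; I_D = 9.19 mA

V_SG = V_S − V_G = 5.8 − 2.91 = 2.89 V; V_SD = V_S − V_D = 5.8 − 4.5 = 1.3 V.
V_ov = V_SG − |V_th| = 2.89 − 1.12 = 1.77 V.
Since V_SD = 1.3 V < V_ov = 1.77 V, the device is in the triode region.
I_D = k_p [V_ov · V_SD − ½ V_SD²] = 6.31 × [1.77 × 1.3 − 0.5 × 1.3²] = 9.19 mA.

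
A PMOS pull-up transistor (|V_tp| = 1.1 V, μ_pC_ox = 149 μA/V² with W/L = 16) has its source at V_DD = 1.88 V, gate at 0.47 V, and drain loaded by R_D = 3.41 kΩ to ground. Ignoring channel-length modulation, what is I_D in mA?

I_D = 0.115 mA

V_SG = V_DD − V_G = 1.88 − 0.47 = 1.41 V, so V_ov = 1.41 − 1.1 = 0.31 V.
k_p = μ_pC_ox · (W/L) = 2.384 mA/V².
Assume saturation: I_D = ½ k_p V_ov² = 0.5 × 2.384 × 0.31² = 0.115 mA, giving V_SD = V_DD − I_D R_D = 1.88 − 0.115 × 3.41 = 1.49 V.
V_SD = 1.49 V ≥ V_ov = 0.31 V, confirming saturation.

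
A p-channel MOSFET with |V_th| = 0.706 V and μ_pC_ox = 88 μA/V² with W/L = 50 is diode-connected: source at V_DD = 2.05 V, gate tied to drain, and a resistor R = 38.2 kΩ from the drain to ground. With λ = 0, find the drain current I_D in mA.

With gate tied to drain, V_SG = V_SD ≥ V_SG − |V_th|, so the device is in saturation.
k_p = μ_pC_ox · (W/L) = 4.4 mA/V².
KCL at the drain: ½ k_p (V_SG − |V_th|)² = (V_DD − V_SG)/R.
Let x = V_SG − 0.706. Then 84 x² + x − 1.344 = 0, giving x = 0.121 V (positive root), so V_SG = 0.827 V.
I_D = (V_DD − V_SG)/R = (2.05 − 0.827) / 38.2 = 0.032 mA.

I_D = 0.0320 mA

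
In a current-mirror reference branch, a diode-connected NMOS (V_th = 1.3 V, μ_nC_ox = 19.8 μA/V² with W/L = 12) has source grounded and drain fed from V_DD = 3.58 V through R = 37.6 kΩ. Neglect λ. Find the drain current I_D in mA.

I_D = 0.0444 mA

With gate tied to drain, V_GS = V_DS ≥ V_GS − V_th, so the device is in saturation.
k_n = μ_nC_ox · (W/L) = 0.2376 mA/V².
KCL at the drain: ½ k_n (V_GS − V_th)² = (V_DD − V_GS)/R.
Let x = V_GS − 1.3. Then 4.47 x² + x − 2.28 = 0, giving x = 0.611 V (positive root), so V_GS = 1.91 V.
I_D = (V_DD − V_GS)/R = (3.58 − 1.91) / 37.6 = 0.0444 mA.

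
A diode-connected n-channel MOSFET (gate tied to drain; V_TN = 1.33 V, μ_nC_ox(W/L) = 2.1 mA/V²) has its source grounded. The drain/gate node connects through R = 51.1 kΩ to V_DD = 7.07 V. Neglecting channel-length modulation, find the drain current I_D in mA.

I_D = 0.106 mA

With gate tied to drain, V_GS = V_DS ≥ V_GS − V_TN, so the device is in saturation.
KCL at the drain: ½ k_n (V_GS − V_TN)² = (V_DD − V_GS)/R.
Let x = V_GS − 1.33. Then 53.7 x² + x − 5.74 = 0, giving x = 0.318 V (positive root), so V_GS = 1.65 V.
I_D = (V_DD − V_GS)/R = (7.07 − 1.65) / 51.1 = 0.106 mA.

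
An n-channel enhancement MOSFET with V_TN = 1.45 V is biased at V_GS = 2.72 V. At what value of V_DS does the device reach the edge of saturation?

The boundary between triode and saturation is V_DS = V_GS − V_TN = V_ov.
V_ov = 2.72 − 1.45 = 1.27 V.

V_DS,sat = 1.27 V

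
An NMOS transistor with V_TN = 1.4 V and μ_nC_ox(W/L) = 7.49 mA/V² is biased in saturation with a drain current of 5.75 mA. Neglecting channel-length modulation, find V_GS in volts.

V_GS = 2.64 V

In saturation I_D = ½ k_n (V_GS − V_TN)², so V_GS − V_TN = √(2 I_D / k_n) = √(2 × 5.75 / 7.49) = 1.24 V.
V_GS = 1.4 + 1.24 = 2.64 V.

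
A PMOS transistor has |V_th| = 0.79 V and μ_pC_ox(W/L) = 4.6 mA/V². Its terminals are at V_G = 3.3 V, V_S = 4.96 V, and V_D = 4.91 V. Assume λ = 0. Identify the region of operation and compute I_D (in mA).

V_SG = V_S − V_G = 4.96 − 3.3 = 1.66 V; V_SD = V_S − V_D = 4.96 − 4.91 = 0.05 V.
V_ov = V_SG − |V_th| = 1.66 − 0.79 = 0.87 V.
Since V_SD = 0.05 V < V_ov = 0.87 V, the device is in the triode region.
I_D = k_p [V_ov · V_SD − ½ V_SD²] = 4.6 × [0.87 × 0.05 − 0.5 × 0.05²] = 0.194 mA.

Triode; I_D = 0.194 mA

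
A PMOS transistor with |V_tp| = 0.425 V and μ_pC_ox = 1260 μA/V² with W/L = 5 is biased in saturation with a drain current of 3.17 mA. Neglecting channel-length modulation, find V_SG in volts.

V_SG = 1.43 V

k_p = μ_pC_ox · (W/L) = 6.3 mA/V².
In saturation I_D = ½ k_p (V_SG − |V_tp|)², so V_SG − |V_tp| = √(2 I_D / k_p) = √(2 × 3.17 / 6.3) = 1 V.
V_SG = 0.425 + 1 = 1.43 V.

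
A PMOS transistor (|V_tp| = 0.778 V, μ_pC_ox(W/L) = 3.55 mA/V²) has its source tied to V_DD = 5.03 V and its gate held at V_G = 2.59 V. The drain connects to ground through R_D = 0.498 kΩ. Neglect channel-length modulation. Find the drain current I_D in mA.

I_D = 4.90 mA

V_SG = V_DD − V_G = 5.03 − 2.59 = 2.44 V, so V_ov = 2.44 − 0.778 = 1.66 V.
Assume saturation: I_D = ½ k_p V_ov² = 0.5 × 3.55 × 1.66² = 4.9 mA, giving V_SD = V_DD − I_D R_D = 5.03 − 4.9 × 0.498 = 2.59 V.
V_SD = 2.59 V ≥ V_ov = 1.66 V, confirming saturation.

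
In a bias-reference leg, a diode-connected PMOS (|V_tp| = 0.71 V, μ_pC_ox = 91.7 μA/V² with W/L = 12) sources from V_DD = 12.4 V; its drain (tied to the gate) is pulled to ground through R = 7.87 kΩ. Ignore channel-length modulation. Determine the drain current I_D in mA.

I_D = 1.29 mA

With gate tied to drain, V_SG = V_SD ≥ V_SG − |V_tp|, so the device is in saturation.
k_p = μ_pC_ox · (W/L) = 1.1 mA/V².
KCL at the drain: ½ k_p (V_SG − |V_tp|)² = (V_DD − V_SG)/R.
Let x = V_SG − 0.71. Then 4.33 x² + x − 11.69 = 0, giving x = 1.53 V (positive root), so V_SG = 2.24 V.
I_D = (V_DD − V_SG)/R = (12.4 − 2.24) / 7.87 = 1.29 mA.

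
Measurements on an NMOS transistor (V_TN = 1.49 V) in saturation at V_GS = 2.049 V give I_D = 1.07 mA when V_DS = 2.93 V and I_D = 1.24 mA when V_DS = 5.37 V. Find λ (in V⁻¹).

λ = 0.0805 V⁻¹

With V_GS fixed, I_D ∝ (1 + λ V_DS) in saturation, so I_D2/I_D1 = (1 + λ V_DS2)/(1 + λ V_DS1).
1.24/1.07 = 1.159 = (1 + 5.37 λ)/(1 + 2.93 λ).
Solving: λ (I_D1 V_DS2 − I_D2 V_DS1) = I_D2 − I_D1, so λ = (1.24 − 1.07) / (1.07 × 5.37 − 1.24 × 2.93) = 0.17 / 2.11 = 0.0805 V⁻¹.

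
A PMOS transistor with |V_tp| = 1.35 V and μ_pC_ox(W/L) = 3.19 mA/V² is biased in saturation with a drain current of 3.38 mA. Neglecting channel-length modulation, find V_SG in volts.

V_SG = 2.81 V

In saturation I_D = ½ k_p (V_SG − |V_tp|)², so V_SG − |V_tp| = √(2 I_D / k_p) = √(2 × 3.38 / 3.19) = 1.46 V.
V_SG = 1.35 + 1.46 = 2.81 V.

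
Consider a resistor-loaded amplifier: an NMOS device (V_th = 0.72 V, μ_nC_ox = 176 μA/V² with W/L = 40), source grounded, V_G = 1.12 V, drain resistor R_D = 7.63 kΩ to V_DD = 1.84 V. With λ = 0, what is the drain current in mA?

I_D = 0.229 mA

V_GS = V_G = 1.12 V, so V_ov = 1.12 − 0.72 = 0.4 V.
k_n = μ_nC_ox · (W/L) = 7.04 mA/V².
Assume saturation: I_D = ½ k_n V_ov² = 0.5 × 7.04 × 0.4² = 0.563 mA, giving V_DS = V_DD − I_D R_D = 1.84 − 0.563 × 7.63 = -2.46 V.
But -2.46 V < V_ov = 0.4 V, so the device is actually in triode.
In triode I_D = k_n[V_ov V_DS − ½ V_DS²] and I_D = (V_DD − V_DS)/R_D. Equating: 26.9 V_DS² − 22.49 V_DS + 1.84 = 0, giving V_DS = 0.0919 V (the root below V_ov).
I_D = (1.84 − 0.0919) / 7.63 = 0.229 mA.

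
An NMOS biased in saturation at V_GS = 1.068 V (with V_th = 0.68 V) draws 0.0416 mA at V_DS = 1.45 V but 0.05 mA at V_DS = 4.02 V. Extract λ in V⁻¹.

λ = 0.0887 V⁻¹

With V_GS fixed, I_D ∝ (1 + λ V_DS) in saturation, so I_D2/I_D1 = (1 + λ V_DS2)/(1 + λ V_DS1).
0.05/0.0416 = 1.202 = (1 + 4.02 λ)/(1 + 1.45 λ).
Solving: λ (I_D1 V_DS2 − I_D2 V_DS1) = I_D2 − I_D1, so λ = (0.05 − 0.0416) / (0.0416 × 4.02 − 0.05 × 1.45) = 0.0084 / 0.0947 = 0.0887 V⁻¹.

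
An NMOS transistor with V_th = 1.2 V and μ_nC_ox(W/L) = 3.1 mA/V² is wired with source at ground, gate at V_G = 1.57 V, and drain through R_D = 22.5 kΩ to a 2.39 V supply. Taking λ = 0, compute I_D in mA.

V_GS = V_G = 1.57 V, so V_ov = 1.57 − 1.2 = 0.37 V.
Assume saturation: I_D = ½ k_n V_ov² = 0.5 × 3.1 × 0.37² = 0.212 mA, giving V_DS = V_DD − I_D R_D = 2.39 − 0.212 × 22.5 = -2.38 V.
But -2.38 V < V_ov = 0.37 V, so the device is actually in triode.
In triode I_D = k_n[V_ov V_DS − ½ V_DS²] and I_D = (V_DD − V_DS)/R_D. Equating: 34.9 V_DS² − 26.81 V_DS + 2.39 = 0, giving V_DS = 0.103 V (the root below V_ov).
I_D = (2.39 − 0.103) / 22.5 = 0.102 mA.

I_D = 0.102 mA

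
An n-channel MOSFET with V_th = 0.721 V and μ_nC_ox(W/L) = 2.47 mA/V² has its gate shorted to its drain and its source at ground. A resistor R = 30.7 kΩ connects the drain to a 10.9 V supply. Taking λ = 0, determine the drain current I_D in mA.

I_D = 0.315 mA

With gate tied to drain, V_GS = V_DS ≥ V_GS − V_th, so the device is in saturation.
KCL at the drain: ½ k_n (V_GS − V_th)² = (V_DD − V_GS)/R.
Let x = V_GS − 0.721. Then 37.9 x² + x − 10.18 = 0, giving x = 0.505 V (positive root), so V_GS = 1.23 V.
I_D = (V_DD − V_GS)/R = (10.9 − 1.23) / 30.7 = 0.315 mA.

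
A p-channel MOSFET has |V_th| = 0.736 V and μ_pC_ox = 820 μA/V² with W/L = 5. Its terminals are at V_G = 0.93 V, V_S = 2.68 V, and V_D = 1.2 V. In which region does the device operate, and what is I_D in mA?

Saturation; I_D = 2.11 mA

V_SG = V_S − V_G = 2.68 − 0.93 = 1.75 V; V_SD = V_S − V_D = 2.68 − 1.2 = 1.48 V.
k_p = μ_pC_ox · (W/L) = 4.1 mA/V².
V_ov = V_SG − |V_th| = 1.75 − 0.736 = 1.01 V.
Since V_SD = 1.48 V ≥ V_ov = 1.01 V, the device is in saturation.
I_D = ½ k_p V_ov² = 0.5 × 4.1 × 1.01² = 2.11 mA.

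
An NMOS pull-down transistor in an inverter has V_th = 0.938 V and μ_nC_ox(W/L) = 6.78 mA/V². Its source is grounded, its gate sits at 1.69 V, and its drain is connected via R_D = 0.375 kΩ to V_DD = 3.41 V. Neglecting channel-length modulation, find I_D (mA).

I_D = 1.92 mA

V_GS = V_G = 1.69 V, so V_ov = 1.69 − 0.938 = 0.752 V.
Assume saturation: I_D = ½ k_n V_ov² = 0.5 × 6.78 × 0.752² = 1.92 mA, giving V_DS = V_DD − I_D R_D = 3.41 − 1.92 × 0.375 = 2.69 V.
V_DS = 2.69 V ≥ V_ov = 0.752 V, confirming saturation.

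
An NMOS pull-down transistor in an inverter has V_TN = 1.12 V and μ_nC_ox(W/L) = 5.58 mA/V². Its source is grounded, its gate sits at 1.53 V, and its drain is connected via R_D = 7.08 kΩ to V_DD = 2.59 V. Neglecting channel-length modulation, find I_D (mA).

I_D = 0.338 mA

V_GS = V_G = 1.53 V, so V_ov = 1.53 − 1.12 = 0.41 V.
Assume saturation: I_D = ½ k_n V_ov² = 0.5 × 5.58 × 0.41² = 0.469 mA, giving V_DS = V_DD − I_D R_D = 2.59 − 0.469 × 7.08 = -0.731 V.
But -0.731 V < V_ov = 0.41 V, so the device is actually in triode.
In triode I_D = k_n[V_ov V_DS − ½ V_DS²] and I_D = (V_DD − V_DS)/R_D. Equating: 19.8 V_DS² − 17.2 V_DS + 2.59 = 0, giving V_DS = 0.194 V (the root below V_ov).
I_D = (2.59 − 0.194) / 7.08 = 0.338 mA.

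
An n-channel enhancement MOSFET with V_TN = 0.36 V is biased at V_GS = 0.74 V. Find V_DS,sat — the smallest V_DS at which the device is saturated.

V_DS,sat = 0.380 V

The boundary between triode and saturation is V_DS = V_GS − V_TN = V_ov.
V_ov = 0.74 − 0.36 = 0.38 V.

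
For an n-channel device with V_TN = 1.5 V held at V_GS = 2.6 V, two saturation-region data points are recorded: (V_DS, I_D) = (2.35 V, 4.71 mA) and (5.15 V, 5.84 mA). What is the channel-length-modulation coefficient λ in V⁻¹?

λ = 0.107 V⁻¹

With V_GS fixed, I_D ∝ (1 + λ V_DS) in saturation, so I_D2/I_D1 = (1 + λ V_DS2)/(1 + λ V_DS1).
5.84/4.71 = 1.24 = (1 + 5.15 λ)/(1 + 2.35 λ).
Solving: λ (I_D1 V_DS2 − I_D2 V_DS1) = I_D2 − I_D1, so λ = (5.84 − 4.71) / (4.71 × 5.15 − 5.84 × 2.35) = 1.13 / 10.5 = 0.107 V⁻¹.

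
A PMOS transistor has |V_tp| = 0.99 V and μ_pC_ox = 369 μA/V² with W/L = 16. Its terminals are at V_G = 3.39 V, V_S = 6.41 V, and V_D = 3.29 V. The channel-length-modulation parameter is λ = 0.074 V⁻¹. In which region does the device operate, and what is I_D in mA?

V_SG = V_S − V_G = 6.41 − 3.39 = 3.02 V; V_SD = V_S − V_D = 6.41 − 3.29 = 3.12 V.
k_p = μ_pC_ox · (W/L) = 5.904 mA/V².
V_ov = V_SG − |V_tp| = 3.02 − 0.99 = 2.03 V.
Since V_SD = 3.12 V ≥ V_ov = 2.03 V, the device is in saturation.
I_D = ½ k_p V_ov² (1 + λ V_SD) = 0.5 × 5.904 × 2.03² × (1 + 0.074 × 3.12) = 15 mA.

Saturation; I_D = 15.0 mA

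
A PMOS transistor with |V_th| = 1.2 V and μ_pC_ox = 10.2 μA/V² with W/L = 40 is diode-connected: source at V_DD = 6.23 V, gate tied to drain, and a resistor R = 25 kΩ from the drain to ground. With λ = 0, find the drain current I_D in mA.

I_D = 0.165 mA

With gate tied to drain, V_SG = V_SD ≥ V_SG − |V_th|, so the device is in saturation.
k_p = μ_pC_ox · (W/L) = 0.408 mA/V².
KCL at the drain: ½ k_p (V_SG − |V_th|)² = (V_DD − V_SG)/R.
Let x = V_SG − 1.2. Then 5.1 x² + x − 5.03 = 0, giving x = 0.9 V (positive root), so V_SG = 2.1 V.
I_D = (V_DD − V_SG)/R = (6.23 − 2.1) / 25 = 0.165 mA.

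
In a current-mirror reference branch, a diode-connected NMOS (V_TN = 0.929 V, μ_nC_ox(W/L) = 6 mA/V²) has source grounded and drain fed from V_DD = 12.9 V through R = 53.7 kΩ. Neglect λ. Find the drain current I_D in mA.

With gate tied to drain, V_GS = V_DS ≥ V_GS − V_TN, so the device is in saturation.
KCL at the drain: ½ k_n (V_GS − V_TN)² = (V_DD − V_GS)/R.
Let x = V_GS − 0.929. Then 161 x² + x − 11.97 = 0, giving x = 0.27 V (positive root), so V_GS = 1.2 V.
I_D = (V_DD − V_GS)/R = (12.9 − 1.2) / 53.7 = 0.218 mA.

I_D = 0.218 mA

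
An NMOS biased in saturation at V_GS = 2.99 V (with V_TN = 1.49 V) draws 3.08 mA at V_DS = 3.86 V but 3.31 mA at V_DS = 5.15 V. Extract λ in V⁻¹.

With V_GS fixed, I_D ∝ (1 + λ V_DS) in saturation, so I_D2/I_D1 = (1 + λ V_DS2)/(1 + λ V_DS1).
3.31/3.08 = 1.075 = (1 + 5.15 λ)/(1 + 3.86 λ).
Solving: λ (I_D1 V_DS2 − I_D2 V_DS1) = I_D2 − I_D1, so λ = (3.31 − 3.08) / (3.08 × 5.15 − 3.31 × 3.86) = 0.23 / 3.09 = 0.0745 V⁻¹.

λ = 0.0745 V⁻¹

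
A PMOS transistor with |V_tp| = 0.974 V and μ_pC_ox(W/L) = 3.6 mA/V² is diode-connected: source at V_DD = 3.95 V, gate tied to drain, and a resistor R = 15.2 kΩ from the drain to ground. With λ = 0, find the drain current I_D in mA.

With gate tied to drain, V_SG = V_SD ≥ V_SG − |V_tp|, so the device is in saturation.
KCL at the drain: ½ k_p (V_SG − |V_tp|)² = (V_DD − V_SG)/R.
Let x = V_SG − 0.974. Then 27.4 x² + x − 2.976 = 0, giving x = 0.312 V (positive root), so V_SG = 1.29 V.
I_D = (V_DD − V_SG)/R = (3.95 − 1.29) / 15.2 = 0.175 mA.

I_D = 0.175 mA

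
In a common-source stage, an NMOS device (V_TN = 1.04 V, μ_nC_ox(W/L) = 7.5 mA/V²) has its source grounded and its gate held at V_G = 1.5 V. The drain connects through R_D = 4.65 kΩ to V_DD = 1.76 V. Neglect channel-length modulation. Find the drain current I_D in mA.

V_GS = V_G = 1.5 V, so V_ov = 1.5 − 1.04 = 0.46 V.
Assume saturation: I_D = ½ k_n V_ov² = 0.5 × 7.5 × 0.46² = 0.793 mA, giving V_DS = V_DD − I_D R_D = 1.76 − 0.793 × 4.65 = -1.93 V.
But -1.93 V < V_ov = 0.46 V, so the device is actually in triode.
In triode I_D = k_n[V_ov V_DS − ½ V_DS²] and I_D = (V_DD − V_DS)/R_D. Equating: 17.4 V_DS² − 17.04 V_DS + 1.76 = 0, giving V_DS = 0.117 V (the root below V_ov).
I_D = (1.76 − 0.117) / 4.65 = 0.353 mA.

I_D = 0.353 mA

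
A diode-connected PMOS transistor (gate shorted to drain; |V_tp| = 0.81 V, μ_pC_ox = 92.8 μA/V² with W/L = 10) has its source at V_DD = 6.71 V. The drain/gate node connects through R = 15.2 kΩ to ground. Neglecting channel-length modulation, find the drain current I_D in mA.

I_D = 0.332 mA

With gate tied to drain, V_SG = V_SD ≥ V_SG − |V_tp|, so the device is in saturation.
k_p = μ_pC_ox · (W/L) = 0.928 mA/V².
KCL at the drain: ½ k_p (V_SG − |V_tp|)² = (V_DD − V_SG)/R.
Let x = V_SG − 0.81. Then 7.05 x² + x − 5.9 = 0, giving x = 0.846 V (positive root), so V_SG = 1.66 V.
I_D = (V_DD − V_SG)/R = (6.71 − 1.66) / 15.2 = 0.332 mA.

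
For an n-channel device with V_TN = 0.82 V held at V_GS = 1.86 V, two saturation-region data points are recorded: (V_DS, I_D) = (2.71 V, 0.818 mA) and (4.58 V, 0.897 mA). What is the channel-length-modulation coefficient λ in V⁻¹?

λ = 0.0601 V⁻¹

With V_GS fixed, I_D ∝ (1 + λ V_DS) in saturation, so I_D2/I_D1 = (1 + λ V_DS2)/(1 + λ V_DS1).
0.897/0.818 = 1.097 = (1 + 4.58 λ)/(1 + 2.71 λ).
Solving: λ (I_D1 V_DS2 − I_D2 V_DS1) = I_D2 − I_D1, so λ = (0.897 − 0.818) / (0.818 × 4.58 − 0.897 × 2.71) = 0.079 / 1.32 = 0.0601 V⁻¹.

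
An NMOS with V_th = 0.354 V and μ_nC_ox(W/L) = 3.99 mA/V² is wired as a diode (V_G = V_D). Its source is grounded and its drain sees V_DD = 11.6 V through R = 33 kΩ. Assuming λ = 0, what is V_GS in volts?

With gate tied to drain, V_GS = V_DS ≥ V_GS − V_th, so the device is in saturation.
KCL at the drain: ½ k_n (V_GS − V_th)² = (V_DD − V_GS)/R.
Let x = V_GS − 0.354. Then 65.8 x² + x − 11.25 = 0, giving x = 0.406 V (positive root), so V_GS = 0.76 V.
I_D = (V_DD − V_GS)/R = (11.6 − 0.76) / 33 = 0.328 mA.

V_GS = 0.760 V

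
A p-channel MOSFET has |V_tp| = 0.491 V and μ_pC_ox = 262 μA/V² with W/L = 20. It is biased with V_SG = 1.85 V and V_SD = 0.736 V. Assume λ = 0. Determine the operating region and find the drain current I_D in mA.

k_p = μ_pC_ox · (W/L) = 5.24 mA/V².
V_ov = V_SG − |V_tp| = 1.85 − 0.491 = 1.36 V.
Since V_SD = 0.736 V < V_ov = 1.36 V, the device is in the triode region.
I_D = k_p [V_ov · V_SD − ½ V_SD²] = 5.24 × [1.36 × 0.736 − 0.5 × 0.736²] = 3.82 mA.

Triode; I_D = 3.82 mA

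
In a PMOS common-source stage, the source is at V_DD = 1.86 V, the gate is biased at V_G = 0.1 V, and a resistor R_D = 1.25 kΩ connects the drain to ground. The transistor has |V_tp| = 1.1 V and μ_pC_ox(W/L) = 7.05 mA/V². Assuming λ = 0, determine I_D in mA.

I_D = 1.20 mA

V_SG = V_DD − V_G = 1.86 − 0.1 = 1.76 V, so V_ov = 1.76 − 1.1 = 0.66 V.
Assume saturation: I_D = ½ k_p V_ov² = 0.5 × 7.05 × 0.66² = 1.54 mA, giving V_SD = V_DD − I_D R_D = 1.86 − 1.54 × 1.25 = -0.0594 V.
But -0.0594 V < V_ov = 0.66 V, so the device is actually in triode.
In triode I_D = k_p[V_ov V_SD − ½ V_SD²] and I_D = (V_DD − V_SD)/R_D. Equating: 4.41 V_SD² − 6.816 V_SD + 1.86 = 0, giving V_SD = 0.354 V (the root below V_ov).
I_D = (1.86 − 0.354) / 1.25 = 1.2 mA.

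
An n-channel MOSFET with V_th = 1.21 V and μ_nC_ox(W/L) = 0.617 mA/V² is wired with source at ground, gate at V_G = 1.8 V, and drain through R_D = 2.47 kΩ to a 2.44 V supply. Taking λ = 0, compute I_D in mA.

I_D = 0.107 mA

V_GS = V_G = 1.8 V, so V_ov = 1.8 − 1.21 = 0.59 V.
Assume saturation: I_D = ½ k_n V_ov² = 0.5 × 0.617 × 0.59² = 0.107 mA, giving V_DS = V_DD − I_D R_D = 2.44 − 0.107 × 2.47 = 2.17 V.
V_DS = 2.17 V ≥ V_ov = 0.59 V, confirming saturation.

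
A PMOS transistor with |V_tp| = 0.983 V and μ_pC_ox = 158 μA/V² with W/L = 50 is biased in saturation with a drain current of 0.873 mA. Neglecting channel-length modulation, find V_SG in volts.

V_SG = 1.45 V

k_p = μ_pC_ox · (W/L) = 7.9 mA/V².
In saturation I_D = ½ k_p (V_SG − |V_tp|)², so V_SG − |V_tp| = √(2 I_D / k_p) = √(2 × 0.873 / 7.9) = 0.47 V.
V_SG = 0.983 + 0.47 = 1.45 V.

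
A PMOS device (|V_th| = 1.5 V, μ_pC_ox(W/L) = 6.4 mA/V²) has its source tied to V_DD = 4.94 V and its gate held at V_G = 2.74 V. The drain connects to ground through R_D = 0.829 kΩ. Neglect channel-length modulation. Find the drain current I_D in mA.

V_SG = V_DD − V_G = 4.94 − 2.74 = 2.2 V, so V_ov = 2.2 − 1.5 = 0.7 V.
Assume saturation: I_D = ½ k_p V_ov² = 0.5 × 6.4 × 0.7² = 1.57 mA, giving V_SD = V_DD − I_D R_D = 4.94 − 1.57 × 0.829 = 3.64 V.
V_SD = 3.64 V ≥ V_ov = 0.7 V, confirming saturation.

I_D = 1.57 mA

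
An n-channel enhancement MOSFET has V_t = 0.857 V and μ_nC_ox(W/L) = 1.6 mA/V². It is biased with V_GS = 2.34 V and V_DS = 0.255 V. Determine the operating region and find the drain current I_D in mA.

Triode; I_D = 0.553 mA

V_ov = V_GS − V_t = 2.34 − 0.857 = 1.48 V.
Since V_DS = 0.255 V < V_ov = 1.48 V, the device is in the triode region.
I_D = k_n [V_ov · V_DS − ½ V_DS²] = 1.6 × [1.48 × 0.255 − 0.5 × 0.255²] = 0.553 mA.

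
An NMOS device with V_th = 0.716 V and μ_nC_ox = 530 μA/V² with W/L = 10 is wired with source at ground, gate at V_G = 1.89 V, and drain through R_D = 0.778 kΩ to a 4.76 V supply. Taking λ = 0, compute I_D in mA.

I_D = 3.65 mA

V_GS = V_G = 1.89 V, so V_ov = 1.89 − 0.716 = 1.17 V.
k_n = μ_nC_ox · (W/L) = 5.3 mA/V².
Assume saturation: I_D = ½ k_n V_ov² = 0.5 × 5.3 × 1.17² = 3.65 mA, giving V_DS = V_DD − I_D R_D = 4.76 − 3.65 × 0.778 = 1.92 V.
V_DS = 1.92 V ≥ V_ov = 1.17 V, confirming saturation.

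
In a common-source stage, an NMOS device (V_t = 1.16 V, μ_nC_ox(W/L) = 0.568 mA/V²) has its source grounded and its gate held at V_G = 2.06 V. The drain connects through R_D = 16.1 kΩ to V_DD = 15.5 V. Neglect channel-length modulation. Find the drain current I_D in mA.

I_D = 0.230 mA

V_GS = V_G = 2.06 V, so V_ov = 2.06 − 1.16 = 0.9 V.
Assume saturation: I_D = ½ k_n V_ov² = 0.5 × 0.568 × 0.9² = 0.23 mA, giving V_DS = V_DD − I_D R_D = 15.5 − 0.23 × 16.1 = 11.8 V.
V_DS = 11.8 V ≥ V_ov = 0.9 V, confirming saturation.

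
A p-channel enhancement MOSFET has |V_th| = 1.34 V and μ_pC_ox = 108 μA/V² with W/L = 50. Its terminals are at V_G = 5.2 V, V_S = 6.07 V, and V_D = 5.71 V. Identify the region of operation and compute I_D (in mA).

V_SG = V_S − V_G = 6.07 − 5.2 = 0.87 V; V_SD = V_S − V_D = 6.07 − 5.71 = 0.36 V.
V_SG = 0.87 V < |V_th| = 1.34 V, so the transistor is in cutoff.

Cutoff; I_D = 0 mA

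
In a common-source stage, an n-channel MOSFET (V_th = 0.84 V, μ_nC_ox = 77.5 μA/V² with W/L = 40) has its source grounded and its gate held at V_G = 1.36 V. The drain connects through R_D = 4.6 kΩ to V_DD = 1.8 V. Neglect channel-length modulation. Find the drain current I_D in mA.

V_GS = V_G = 1.36 V, so V_ov = 1.36 − 0.84 = 0.52 V.
k_n = μ_nC_ox · (W/L) = 3.1 mA/V².
Assume saturation: I_D = ½ k_n V_ov² = 0.5 × 3.1 × 0.52² = 0.419 mA, giving V_DS = V_DD − I_D R_D = 1.8 − 0.419 × 4.6 = -0.128 V.
But -0.128 V < V_ov = 0.52 V, so the device is actually in triode.
In triode I_D = k_n[V_ov V_DS − ½ V_DS²] and I_D = (V_DD − V_DS)/R_D. Equating: 7.13 V_DS² − 8.415 V_DS + 1.8 = 0, giving V_DS = 0.281 V (the root below V_ov).
I_D = (1.8 − 0.281) / 4.6 = 0.33 mA.

I_D = 0.330 mA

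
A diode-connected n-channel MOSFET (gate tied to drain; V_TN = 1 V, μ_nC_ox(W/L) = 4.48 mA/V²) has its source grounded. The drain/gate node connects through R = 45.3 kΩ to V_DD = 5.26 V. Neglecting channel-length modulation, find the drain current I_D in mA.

I_D = 0.0896 mA

With gate tied to drain, V_GS = V_DS ≥ V_GS − V_TN, so the device is in saturation.
KCL at the drain: ½ k_n (V_GS − V_TN)² = (V_DD − V_GS)/R.
Let x = V_GS − 1. Then 101 x² + x − 4.26 = 0, giving x = 0.2 V (positive root), so V_GS = 1.2 V.
I_D = (V_DD − V_GS)/R = (5.26 − 1.2) / 45.3 = 0.0896 mA.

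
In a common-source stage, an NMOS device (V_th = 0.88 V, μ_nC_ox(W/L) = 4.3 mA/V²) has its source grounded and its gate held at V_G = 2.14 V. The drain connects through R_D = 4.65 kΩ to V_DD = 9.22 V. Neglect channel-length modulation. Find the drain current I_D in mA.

V_GS = V_G = 2.14 V, so V_ov = 2.14 − 0.88 = 1.26 V.
Assume saturation: I_D = ½ k_n V_ov² = 0.5 × 4.3 × 1.26² = 3.41 mA, giving V_DS = V_DD − I_D R_D = 9.22 − 3.41 × 4.65 = -6.65 V.
But -6.65 V < V_ov = 1.26 V, so the device is actually in triode.
In triode I_D = k_n[V_ov V_DS − ½ V_DS²] and I_D = (V_DD − V_DS)/R_D. Equating: 10 V_DS² − 26.19 V_DS + 9.22 = 0, giving V_DS = 0.419 V (the root below V_ov).
I_D = (9.22 − 0.419) / 4.65 = 1.89 mA.

I_D = 1.89 mA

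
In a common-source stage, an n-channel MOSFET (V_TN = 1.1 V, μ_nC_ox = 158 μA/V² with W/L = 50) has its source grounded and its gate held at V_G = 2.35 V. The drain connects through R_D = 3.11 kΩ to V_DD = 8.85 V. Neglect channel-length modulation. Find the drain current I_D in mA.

I_D = 2.74 mA

V_GS = V_G = 2.35 V, so V_ov = 2.35 − 1.1 = 1.25 V.
k_n = μ_nC_ox · (W/L) = 7.9 mA/V².
Assume saturation: I_D = ½ k_n V_ov² = 0.5 × 7.9 × 1.25² = 6.17 mA, giving V_DS = V_DD − I_D R_D = 8.85 − 6.17 × 3.11 = -10.3 V.
But -10.3 V < V_ov = 1.25 V, so the device is actually in triode.
In triode I_D = k_n[V_ov V_DS − ½ V_DS²] and I_D = (V_DD − V_DS)/R_D. Equating: 12.3 V_DS² − 31.71 V_DS + 8.85 = 0, giving V_DS = 0.318 V (the root below V_ov).
I_D = (8.85 − 0.318) / 3.11 = 2.74 mA.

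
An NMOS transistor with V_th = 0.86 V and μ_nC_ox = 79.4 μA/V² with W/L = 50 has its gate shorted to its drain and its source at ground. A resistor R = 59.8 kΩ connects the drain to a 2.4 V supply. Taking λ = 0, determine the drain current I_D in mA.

I_D = 0.0239 mA

With gate tied to drain, V_GS = V_DS ≥ V_GS − V_th, so the device is in saturation.
k_n = μ_nC_ox · (W/L) = 3.97 mA/V².
KCL at the drain: ½ k_n (V_GS − V_th)² = (V_DD − V_GS)/R.
Let x = V_GS − 0.86. Then 119 x² + x − 1.54 = 0, giving x = 0.11 V (positive root), so V_GS = 0.97 V.
I_D = (V_DD − V_GS)/R = (2.4 − 0.97) / 59.8 = 0.0239 mA.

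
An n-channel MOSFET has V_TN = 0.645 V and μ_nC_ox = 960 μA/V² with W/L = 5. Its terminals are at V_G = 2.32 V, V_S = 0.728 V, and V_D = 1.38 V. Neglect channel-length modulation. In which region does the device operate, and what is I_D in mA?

V_GS = V_G − V_S = 2.32 − 0.728 = 1.59 V; V_DS = V_D − V_S = 1.38 − 0.728 = 0.652 V.
k_n = μ_nC_ox · (W/L) = 4.8 mA/V².
V_ov = V_GS − V_TN = 1.59 − 0.645 = 0.947 V.
Since V_DS = 0.652 V < V_ov = 0.947 V, the device is in the triode region.
I_D = k_n [V_ov · V_DS − ½ V_DS²] = 4.8 × [0.947 × 0.652 − 0.5 × 0.652²] = 1.94 mA.

Triode; I_D = 1.94 mA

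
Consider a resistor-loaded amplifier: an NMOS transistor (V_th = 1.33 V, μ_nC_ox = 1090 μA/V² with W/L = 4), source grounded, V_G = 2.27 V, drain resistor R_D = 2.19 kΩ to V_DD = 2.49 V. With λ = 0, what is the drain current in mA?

V_GS = V_G = 2.27 V, so V_ov = 2.27 − 1.33 = 0.94 V.
k_n = μ_nC_ox · (W/L) = 4.36 mA/V².
Assume saturation: I_D = ½ k_n V_ov² = 0.5 × 4.36 × 0.94² = 1.93 mA, giving V_DS = V_DD − I_D R_D = 2.49 − 1.93 × 2.19 = -1.73 V.
But -1.73 V < V_ov = 0.94 V, so the device is actually in triode.
In triode I_D = k_n[V_ov V_DS − ½ V_DS²] and I_D = (V_DD − V_DS)/R_D. Equating: 4.77 V_DS² − 9.975 V_DS + 2.49 = 0, giving V_DS = 0.29 V (the root below V_ov).
I_D = (2.49 − 0.29) / 2.19 = 1 mA.

I_D = 1.00 mA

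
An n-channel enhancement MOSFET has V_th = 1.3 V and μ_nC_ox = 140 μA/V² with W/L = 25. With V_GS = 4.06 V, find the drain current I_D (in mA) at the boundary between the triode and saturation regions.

At the boundary V_DS = V_ov = V_GS − V_th = 4.06 − 1.3 = 2.76 V.
k_n = μ_nC_ox · (W/L) = 3.5 mA/V².
I_D = ½ k_n V_ov² = 0.5 × 3.5 × 2.76² = 13.3 mA.

I_D = 13.3 mA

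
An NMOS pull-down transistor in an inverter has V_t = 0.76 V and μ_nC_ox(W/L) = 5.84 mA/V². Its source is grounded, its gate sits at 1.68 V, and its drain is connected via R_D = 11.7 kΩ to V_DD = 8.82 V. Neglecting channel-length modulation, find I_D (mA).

I_D = 0.741 mA

V_GS = V_G = 1.68 V, so V_ov = 1.68 − 0.76 = 0.92 V.
Assume saturation: I_D = ½ k_n V_ov² = 0.5 × 5.84 × 0.92² = 2.47 mA, giving V_DS = V_DD − I_D R_D = 8.82 − 2.47 × 11.7 = -20.1 V.
But -20.1 V < V_ov = 0.92 V, so the device is actually in triode.
In triode I_D = k_n[V_ov V_DS − ½ V_DS²] and I_D = (V_DD − V_DS)/R_D. Equating: 34.2 V_DS² − 63.86 V_DS + 8.82 = 0, giving V_DS = 0.15 V (the root below V_ov).
I_D = (8.82 − 0.15) / 11.7 = 0.741 mA.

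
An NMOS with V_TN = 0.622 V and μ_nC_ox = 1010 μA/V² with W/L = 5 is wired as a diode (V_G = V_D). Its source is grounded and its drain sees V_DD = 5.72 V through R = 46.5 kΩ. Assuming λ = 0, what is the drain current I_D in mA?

I_D = 0.105 mA

With gate tied to drain, V_GS = V_DS ≥ V_GS − V_TN, so the device is in saturation.
k_n = μ_nC_ox · (W/L) = 5.05 mA/V².
KCL at the drain: ½ k_n (V_GS − V_TN)² = (V_DD − V_GS)/R.
Let x = V_GS − 0.622. Then 117 x² + x − 5.098 = 0, giving x = 0.204 V (positive root), so V_GS = 0.826 V.
I_D = (V_DD − V_GS)/R = (5.72 − 0.826) / 46.5 = 0.105 mA.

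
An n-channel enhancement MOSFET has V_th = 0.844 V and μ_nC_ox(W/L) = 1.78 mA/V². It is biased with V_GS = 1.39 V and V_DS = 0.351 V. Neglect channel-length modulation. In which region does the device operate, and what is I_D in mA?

V_ov = V_GS − V_th = 1.39 − 0.844 = 0.546 V.
Since V_DS = 0.351 V < V_ov = 0.546 V, the device is in the triode region.
I_D = k_n [V_ov · V_DS − ½ V_DS²] = 1.78 × [0.546 × 0.351 − 0.5 × 0.351²] = 0.231 mA.

Triode; I_D = 0.231 mA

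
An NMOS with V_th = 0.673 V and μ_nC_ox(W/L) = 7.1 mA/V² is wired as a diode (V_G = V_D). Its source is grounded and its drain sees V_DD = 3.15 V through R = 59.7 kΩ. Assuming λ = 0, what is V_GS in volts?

With gate tied to drain, V_GS = V_DS ≥ V_GS − V_th, so the device is in saturation.
KCL at the drain: ½ k_n (V_GS − V_th)² = (V_DD − V_GS)/R.
Let x = V_GS − 0.673. Then 212 x² + x − 2.477 = 0, giving x = 0.106 V (positive root), so V_GS = 0.779 V.
I_D = (V_DD − V_GS)/R = (3.15 − 0.779) / 59.7 = 0.0397 mA.

V_GS = 0.779 V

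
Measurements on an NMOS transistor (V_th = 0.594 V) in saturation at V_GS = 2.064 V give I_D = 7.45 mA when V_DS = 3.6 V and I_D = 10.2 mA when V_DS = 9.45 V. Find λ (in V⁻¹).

λ = 0.0816 V⁻¹

With V_GS fixed, I_D ∝ (1 + λ V_DS) in saturation, so I_D2/I_D1 = (1 + λ V_DS2)/(1 + λ V_DS1).
10.2/7.45 = 1.369 = (1 + 9.45 λ)/(1 + 3.6 λ).
Solving: λ (I_D1 V_DS2 − I_D2 V_DS1) = I_D2 − I_D1, so λ = (10.2 − 7.45) / (7.45 × 9.45 − 10.2 × 3.6) = 2.75 / 33.7 = 0.0816 V⁻¹.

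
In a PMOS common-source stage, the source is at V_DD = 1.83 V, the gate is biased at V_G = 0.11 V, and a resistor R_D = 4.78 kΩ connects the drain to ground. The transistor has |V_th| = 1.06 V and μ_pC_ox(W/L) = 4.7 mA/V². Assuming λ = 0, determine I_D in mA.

I_D = 0.356 mA

V_SG = V_DD − V_G = 1.83 − 0.11 = 1.72 V, so V_ov = 1.72 − 1.06 = 0.66 V.
Assume saturation: I_D = ½ k_p V_ov² = 0.5 × 4.7 × 0.66² = 1.02 mA, giving V_SD = V_DD − I_D R_D = 1.83 − 1.02 × 4.78 = -3.06 V.
But -3.06 V < V_ov = 0.66 V, so the device is actually in triode.
In triode I_D = k_p[V_ov V_SD − ½ V_SD²] and I_D = (V_DD − V_SD)/R_D. Equating: 11.2 V_SD² − 15.83 V_SD + 1.83 = 0, giving V_SD = 0.127 V (the root below V_ov).
I_D = (1.83 − 0.127) / 4.78 = 0.356 mA.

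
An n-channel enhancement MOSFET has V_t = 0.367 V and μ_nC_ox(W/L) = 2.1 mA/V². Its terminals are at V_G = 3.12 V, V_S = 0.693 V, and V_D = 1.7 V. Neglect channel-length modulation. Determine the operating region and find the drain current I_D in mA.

V_GS = V_G − V_S = 3.12 − 0.693 = 2.43 V; V_DS = V_D − V_S = 1.7 − 0.693 = 1.01 V.
V_ov = V_GS − V_t = 2.43 − 0.367 = 2.06 V.
Since V_DS = 1.01 V < V_ov = 2.06 V, the device is in the triode region.
I_D = k_n [V_ov · V_DS − ½ V_DS²] = 2.1 × [2.06 × 1.01 − 0.5 × 1.01²] = 3.29 mA.

Triode; I_D = 3.29 mA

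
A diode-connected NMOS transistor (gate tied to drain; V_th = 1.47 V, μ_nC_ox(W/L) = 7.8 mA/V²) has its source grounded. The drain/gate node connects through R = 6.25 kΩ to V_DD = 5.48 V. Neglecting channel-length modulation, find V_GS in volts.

V_GS = 1.86 V

With gate tied to drain, V_GS = V_DS ≥ V_GS − V_th, so the device is in saturation.
KCL at the drain: ½ k_n (V_GS − V_th)² = (V_DD − V_GS)/R.
Let x = V_GS − 1.47. Then 24.4 x² + x − 4.01 = 0, giving x = 0.386 V (positive root), so V_GS = 1.86 V.
I_D = (V_DD − V_GS)/R = (5.48 − 1.86) / 6.25 = 0.58 mA.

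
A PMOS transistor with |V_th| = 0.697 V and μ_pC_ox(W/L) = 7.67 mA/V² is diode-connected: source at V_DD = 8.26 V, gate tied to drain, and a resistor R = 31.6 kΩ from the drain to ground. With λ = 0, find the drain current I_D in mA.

With gate tied to drain, V_SG = V_SD ≥ V_SG − |V_th|, so the device is in saturation.
KCL at the drain: ½ k_p (V_SG − |V_th|)² = (V_DD − V_SG)/R.
Let x = V_SG − 0.697. Then 121 x² + x − 7.563 = 0, giving x = 0.246 V (positive root), so V_SG = 0.943 V.
I_D = (V_DD − V_SG)/R = (8.26 − 0.943) / 31.6 = 0.232 mA.

I_D = 0.232 mA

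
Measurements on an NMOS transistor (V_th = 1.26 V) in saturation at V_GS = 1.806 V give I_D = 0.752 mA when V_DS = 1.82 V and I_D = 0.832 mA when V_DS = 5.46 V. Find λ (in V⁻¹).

With V_GS fixed, I_D ∝ (1 + λ V_DS) in saturation, so I_D2/I_D1 = (1 + λ V_DS2)/(1 + λ V_DS1).
0.832/0.752 = 1.106 = (1 + 5.46 λ)/(1 + 1.82 λ).
Solving: λ (I_D1 V_DS2 − I_D2 V_DS1) = I_D2 − I_D1, so λ = (0.832 − 0.752) / (0.752 × 5.46 − 0.832 × 1.82) = 0.08 / 2.59 = 0.0309 V⁻¹.

λ = 0.0309 V⁻¹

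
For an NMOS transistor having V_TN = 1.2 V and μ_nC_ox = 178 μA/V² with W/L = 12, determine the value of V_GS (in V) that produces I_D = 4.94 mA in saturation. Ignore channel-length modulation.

k_n = μ_nC_ox · (W/L) = 2.136 mA/V².
In saturation I_D = ½ k_n (V_GS − V_TN)², so V_GS − V_TN = √(2 I_D / k_n) = √(2 × 4.94 / 2.136) = 2.15 V.
V_GS = 1.2 + 2.15 = 3.35 V.

V_GS = 3.35 V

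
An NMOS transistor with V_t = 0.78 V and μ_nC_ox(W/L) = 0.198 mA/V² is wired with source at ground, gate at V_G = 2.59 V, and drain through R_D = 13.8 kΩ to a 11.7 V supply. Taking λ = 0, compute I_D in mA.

I_D = 0.324 mA

V_GS = V_G = 2.59 V, so V_ov = 2.59 − 0.78 = 1.81 V.
Assume saturation: I_D = ½ k_n V_ov² = 0.5 × 0.198 × 1.81² = 0.324 mA, giving V_DS = V_DD − I_D R_D = 11.7 − 0.324 × 13.8 = 7.22 V.
V_DS = 7.22 V ≥ V_ov = 1.81 V, confirming saturation.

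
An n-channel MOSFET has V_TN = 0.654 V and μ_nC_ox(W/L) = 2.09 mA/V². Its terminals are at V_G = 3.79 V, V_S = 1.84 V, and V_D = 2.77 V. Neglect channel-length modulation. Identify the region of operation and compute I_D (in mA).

Triode; I_D = 1.62 mA

V_GS = V_G − V_S = 3.79 − 1.84 = 1.95 V; V_DS = V_D − V_S = 2.77 − 1.84 = 0.93 V.
V_ov = V_GS − V_TN = 1.95 − 0.654 = 1.3 V.
Since V_DS = 0.93 V < V_ov = 1.3 V, the device is in the triode region.
I_D = k_n [V_ov · V_DS − ½ V_DS²] = 2.09 × [1.3 × 0.93 − 0.5 × 0.93²] = 1.62 mA.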